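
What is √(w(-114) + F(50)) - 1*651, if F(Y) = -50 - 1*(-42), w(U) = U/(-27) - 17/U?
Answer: -651 + I*√47158/114 ≈ -651.0 + 1.9049*I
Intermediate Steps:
w(U) = -17/U - U/27 (w(U) = U*(-1/27) - 17/U = -U/27 - 17/U = -17/U - U/27)
F(Y) = -8 (F(Y) = -50 + 42 = -8)
√(w(-114) + F(50)) - 1*651 = √((-17/(-114) - 1/27*(-114)) - 8) - 1*651 = √((-17*(-1/114) + 38/9) - 8) - 651 = √((17/114 + 38/9) - 8) - 651 = √(1495/342 - 8) - 651 = √(-1241/342) - 651 = I*√47158/114 - 651 = -651 + I*√47158/114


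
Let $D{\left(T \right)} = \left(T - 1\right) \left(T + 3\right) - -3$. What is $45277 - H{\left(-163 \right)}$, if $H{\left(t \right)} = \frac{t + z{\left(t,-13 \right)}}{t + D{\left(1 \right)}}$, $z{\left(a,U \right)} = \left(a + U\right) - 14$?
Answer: $\frac{7243967}{160} \approx 45275.0$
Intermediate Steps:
$z{\left(a,U \right)} = -14 + U + a$ ($z{\left(a,U \right)} = \left(U + a\right) - 14 = -14 + U + a$)
$D{\left(T \right)} = 3 + \left(-1 + T\right) \left(3 + T\right)$ ($D{\left(T \right)} = \left(-1 + T\right) \left(3 + T\right) + 3 = 3 + \left(-1 + T\right) \left(3 + T\right)$)
$H{\left(t \right)} = \frac{-27 + 2 t}{3 + t}$ ($H{\left(t \right)} = \frac{t - \left(27 - t\right)}{t + 1 \left(2 + 1\right)} = \frac{t + \left(-27 + t\right)}{t + 1 \cdot 3} = \frac{-27 + 2 t}{t + 3} = \frac{-27 + 2 t}{3 + t}$)
$45277 - H{\left(-163 \right)} = 45277 - \frac{-27 + 2 \left(-163\right)}{3 - 163} = 45277 - \frac{-27 - 326}{-160} = 45277 - \left(- \frac{1}{160}\right) \left(-353\right) = 45277 - \frac{353}{160} = \frac{7243967}{160}$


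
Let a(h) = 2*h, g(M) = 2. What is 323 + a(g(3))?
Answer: 327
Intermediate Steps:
323 + a(g(3)) = 323 + 2*2 = 323 + 4 = 327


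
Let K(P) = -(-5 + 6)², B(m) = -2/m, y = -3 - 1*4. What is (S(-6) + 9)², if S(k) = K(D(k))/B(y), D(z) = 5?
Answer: 121/4 ≈ 30.250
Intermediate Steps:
y = -7 (y = -3 - 4 = -7)
K(P) = -1 (K(P) = -1*1² = -1*1 = -1)
S(k) = -7/2 (S(k) = -1/((-2/(-7))) = -1/((-2*(-⅐))) = -1/2/7 = -1*7/2 = -7/2)
(S(-6) + 9)² = (-7/2 + 9)² = (11/2)² = 121/4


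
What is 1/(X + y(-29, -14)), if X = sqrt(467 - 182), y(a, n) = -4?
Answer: 4/269 + sqrt(285)/269 ≈ 0.077628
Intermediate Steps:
X = sqrt(285) ≈ 16.882
1/(X + y(-29, -14)) = 1/(sqrt(285) - 4) = 1/(-4 + sqrt(285))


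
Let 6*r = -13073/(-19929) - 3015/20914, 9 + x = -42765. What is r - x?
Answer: 106968176507051/2500770636 ≈ 42774.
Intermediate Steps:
x = -42774 (x = -9 - 42765 = -42774)
r = 213322787/2500770636 (r = (-13073/(-19929) - 3015/20914)/6 = (-13073*(-1/19929) - 3015*1/20914)/6 = (13073/19929 - 3015/20914)/6 = (⅙)*(213322787/416795106) = 213322787/2500770636 ≈ 0.085303)
r - x = 213322787/2500770636 - 1*(-42774) = 213322787/2500770636 + 42774 = 106968176507051/2500770636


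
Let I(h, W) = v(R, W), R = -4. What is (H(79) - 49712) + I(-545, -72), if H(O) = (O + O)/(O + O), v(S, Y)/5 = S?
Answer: -49731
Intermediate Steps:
v(S, Y) = 5*S
I(h, W) = -20 (I(h, W) = 5*(-4) = -20)
H(O) = 1 (H(O) = (2*O)/((2*O)) = (2*O)*(1/(2*O)) = 1)
(H(79) - 49712) + I(-545, -72) = (1 - 49712) - 20 = -49711 - 20 = -49731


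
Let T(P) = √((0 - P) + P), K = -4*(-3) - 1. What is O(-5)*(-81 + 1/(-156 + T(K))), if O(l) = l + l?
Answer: 63185/78 ≈ 810.06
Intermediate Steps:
K = 11 (K = 12 - 1 = 11)
T(P) = 0 (T(P) = √(-P + P) = √0 = 0)
O(l) = 2*l
O(-5)*(-81 + 1/(-156 + T(K))) = (2*(-5))*(-81 + 1/(-156 + 0)) = -10*(-81 + 1/(-156)) = -10*(-81 - 1/156) = -10*(-12637/156) = 63185/78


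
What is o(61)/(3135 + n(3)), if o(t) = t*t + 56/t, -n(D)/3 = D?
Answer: 75679/63562 ≈ 1.1906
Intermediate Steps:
n(D) = -3*D
o(t) = t² + 56/t
o(61)/(3135 + n(3)) = ((56 + 61³)/61)/(3135 - 3*3) = ((56 + 226981)/61)/(3135 - 9) = ((1/61)*227037)/3126 = (227037/61)*(1/3126) = 75679/63562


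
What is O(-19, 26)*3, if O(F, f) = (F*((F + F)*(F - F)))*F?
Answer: 0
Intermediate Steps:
O(F, f) = 0 (O(F, f) = (F*((2*F)*0))*F = (F*0)*F = 0*F = 0)
O(-19, 26)*3 = 0*3 = 0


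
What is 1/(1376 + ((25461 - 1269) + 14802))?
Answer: 1/40370 ≈ 2.4771e-5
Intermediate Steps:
1/(1376 + ((25461 - 1269) + 14802)) = 1/(1376 + (24192 + 14802)) = 1/(1376 + 38994) = 1/40370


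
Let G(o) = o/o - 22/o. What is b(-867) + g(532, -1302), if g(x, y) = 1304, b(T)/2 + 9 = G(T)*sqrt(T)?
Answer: 1286 + 1778*I*sqrt(3)/51 ≈ 1286.0 + 60.384*I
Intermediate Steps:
G(o) = 1 - 22/o
b(T) = -18 + 2*(-22 + T)/sqrt(T) (b(T) = -18 + 2*(((-22 + T)/T)*sqrt(T)) = -18 + 2*((-22 + T)/sqrt(T)) = -18 + 2*(-22 + T)/sqrt(T))
b(-867) + g(532, -1302) = (-18 - (-44)*I*sqrt(3)/51 + 2*sqrt(-867)) + 1304 = (-18 - (-44)*I*sqrt(3)/51 + 2*(17*I*sqrt(3))) + 1304 = (-18 + 44*I*sqrt(3)/51 + 34*I*sqrt(3)) + 1304 = (-18 + 1778*I*sqrt(3)/51) + 1304 = 1286 + 1778*I*sqrt(3)/51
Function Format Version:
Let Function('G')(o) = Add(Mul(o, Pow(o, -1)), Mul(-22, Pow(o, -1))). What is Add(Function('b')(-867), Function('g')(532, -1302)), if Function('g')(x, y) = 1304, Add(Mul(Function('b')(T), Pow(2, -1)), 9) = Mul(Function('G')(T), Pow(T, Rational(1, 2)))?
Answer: Add(1286, Mul(Rational(1778, 51), I, Pow(3, Rational(1, 2)))) ≈ Add(1286.0, Mul(60.384, I))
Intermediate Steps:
Function('G')(o) = Add(1, Mul(-22, Pow(o, -1)))
Function('b')(T) = Add(-18, Mul(2, Pow(T, Rational(-1, 2)), Add(-22, T))) (Function('b')(T) = Add(-18, Mul(2, Mul(Mul(Pow(T, -1), Add(-22, T)), Pow(T, Rational(1, 2))))) = Add(-18, Mul(2, Mul(Pow(T, Rational(-1, 2)), Add(-22, T)))) = Add(-18, Mul(2, Pow(T, Rational(-1, 2)), Add(-22, T))))
Add(Function('b')(-867), Function('g')(532, -1302)) = Add(Add(-18, Mul(-44, Pow(-867, Rational(-1, 2))), Mul(2, Pow(-867, Rational(1, 2)))), 1304) = Add(Add(-18, Mul(-44, Mul(Rational(-1, 51), I, Pow(3, Rational(1, 2)))), Mul(2, Mul(17, I, Pow(3, Rational(1, 2))))), 1304) = Add(Add(-18, Mul(Rational(44, 51), I, Pow(3, Rational(1, 2))), Mul(34, I, Pow(3, Rational(1, 2)))), 1304) = Add(Add(-18, Mul(Rational(1778, 51), I, Pow(3, Rational(1, 2)))), 1304) = Add(1286, Mul(Rational(1778, 51), I, Pow(3, Rational(1, 2))))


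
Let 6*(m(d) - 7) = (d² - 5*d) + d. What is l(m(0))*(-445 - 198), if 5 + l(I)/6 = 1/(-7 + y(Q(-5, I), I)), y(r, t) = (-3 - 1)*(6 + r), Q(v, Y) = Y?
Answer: 1141968/59 ≈ 19355.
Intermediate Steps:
m(d) = 7 - 2*d/3 + d²/6 (m(d) = 7 + ((d² - 5*d) + d)/6 = 7 + (d² - 4*d)/6 = 7 + (-2*d/3 + d²/6) = 7 - 2*d/3 + d²/6)
y(r, t) = -24 - 4*r (y(r, t) = -4*(6 + r) = -24 - 4*r)
l(I) = -30 + 6/(-31 - 4*I) (l(I) = -30 + 6/(-7 + (-24 - 4*I)) = -30 + 6/(-31 - 4*I))
l(m(0))*(-445 - 198) = (24*(-39 - 5*(7 - ⅔*0 + (⅙)*0²))/(31 + 4*(7 - ⅔*0 + (⅙)*0²)))*(-445 - 198) = (24*(-39 - 5*(7 + 0 + (⅙)*0))/(31 + 4*(7 + 0 + (⅙)*0)))*(-643) = (24*(-39 - 5*(7 + 0 + 0))/(31 + 4*(7 + 0 + 0)))*(-643) = (24*(-39 - 5*7)/(31 + 4*7))*(-643) = (24*(-39 - 35)/(31 + 28))*(-643) = (24*(-74)/59)*(-643) = (24*(1/59)*(-74))*(-643) = -1776/59*(-643) = 1141968/59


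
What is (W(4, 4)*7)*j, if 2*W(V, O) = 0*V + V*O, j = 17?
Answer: 952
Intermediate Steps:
W(V, O) = O*V/2 (W(V, O) = (0*V + V*O)/2 = (0 + O*V)/2 = (O*V)/2 = O*V/2)
(W(4, 4)*7)*j = (((1/2)*4*4)*7)*17 = (8*7)*17 = 56*17 = 952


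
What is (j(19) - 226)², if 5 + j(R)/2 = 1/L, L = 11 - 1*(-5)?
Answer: 3560769/64 ≈ 55637.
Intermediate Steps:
L = 16 (L = 11 + 5 = 16)
j(R) = -79/8 (j(R) = -10 + 2/16 = -10 + 2*(1/16) = -10 + ⅛ = -79/8)
(j(19) - 226)² = (-79/8 - 226)² = (-1887/8)² = 3560769/64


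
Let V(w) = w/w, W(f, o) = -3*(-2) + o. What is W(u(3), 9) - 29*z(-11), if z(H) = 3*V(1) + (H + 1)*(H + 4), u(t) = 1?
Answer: -2102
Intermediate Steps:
W(f, o) = 6 + o
V(w) = 1
z(H) = 3 + (1 + H)*(4 + H) (z(H) = 3*1 + (H + 1)*(H + 4) = 3 + (1 + H)*(4 + H))
W(u(3), 9) - 29*z(-11) = (6 + 9) - 29*(7 + (-11)² + 5*(-11)) = 15 - 29*(7 + 121 - 55) = 15 - 29*73 = 15 - 2117 = -2102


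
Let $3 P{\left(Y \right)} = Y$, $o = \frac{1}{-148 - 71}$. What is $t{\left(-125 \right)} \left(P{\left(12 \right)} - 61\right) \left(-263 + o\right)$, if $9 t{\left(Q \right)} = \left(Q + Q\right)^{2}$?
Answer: $\frac{68397625000}{657} \approx 1.0411 \cdot 10^{8}$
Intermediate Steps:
$o = - \frac{1}{219}$ ($o = \frac{1}{-219} = - \frac{1}{219} \approx -0.0045662$)
$P{\left(Y \right)} = \frac{Y}{3}$
$t{\left(Q \right)} = \frac{4 Q^{2}}{9}$ ($t{\left(Q \right)} = \frac{\left(Q + Q\right)^{2}}{9} = \frac{\left(2 Q\right)^{2}}{9} = \frac{4 Q^{2}}{9}$)
$t{\left(-125 \right)} \left(P{\left(12 \right)} - 61\right) \left(-263 + o\right) = \frac{4 \left(-125\right)^{2}}{9} \left(\frac{1}{3} \cdot 12 - 61\right) \left(-263 - \frac{1}{219}\right) = \frac{4}{9} \cdot 15625 \left(4 - 61\right) \left(- \frac{57598}{219}\right) = \frac{62500 \left(\left(-57\right) \left(- \frac{57598}{219}\right)\right)}{9} = \frac{62500}{9} \cdot \frac{1094362}{73} = \frac{68397625000}{657}$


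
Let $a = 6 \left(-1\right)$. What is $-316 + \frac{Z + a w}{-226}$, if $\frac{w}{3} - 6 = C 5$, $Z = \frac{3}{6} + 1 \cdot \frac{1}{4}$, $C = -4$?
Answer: $- \frac{286675}{904} \approx -317.12$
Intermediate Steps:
$Z = \frac{3}{4}$ ($Z = 3 \cdot \frac{1}{6} + 1 \cdot \frac{1}{4} = \frac{1}{2} + \frac{1}{4} = \frac{3}{4} \approx 0.75$)
$a = -6$
$w = -42$ ($w = 18 + 3 \left(\left(-4\right) 5\right) = 18 + 3 \left(-20\right) = 18 - 60 = -42$)
$-316 + \frac{Z + a w}{-226} = -316 + \frac{\frac{3}{4} - -252}{-226} = -316 + \left(\frac{3}{4} + 252\right) \left(- \frac{1}{226}\right) = -316 + \frac{1011}{4} \left(- \frac{1}{226}\right) = -316 - \frac{1011}{904} = - \frac{286675}{904}$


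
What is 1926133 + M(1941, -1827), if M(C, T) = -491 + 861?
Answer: 1926503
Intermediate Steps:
M(C, T) = 370
1926133 + M(1941, -1827) = 1926133 + 370 = 1926503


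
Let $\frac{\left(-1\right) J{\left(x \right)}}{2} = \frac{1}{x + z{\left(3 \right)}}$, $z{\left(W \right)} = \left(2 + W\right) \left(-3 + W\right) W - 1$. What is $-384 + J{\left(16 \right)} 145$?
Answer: $- \frac{1210}{3} \approx -403.33$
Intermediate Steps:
$z{\left(W \right)} = -1 + W \left(-3 + W\right) \left(2 + W\right)$ ($z{\left(W \right)} = \left(-3 + W\right) \left(2 + W\right) W - 1 = W \left(-3 + W\right) \left(2 + W\right) - 1 = -1 + W \left(-3 + W\right) \left(2 + W\right)$)
$J{\left(x \right)} = - \frac{2}{-1 + x}$ ($J{\left(x \right)} = - \frac{2}{x - \left(28 - 27\right)} = - \frac{2}{x - 1} = - \frac{2}{-1 + x}$)
$-384 + J{\left(16 \right)} 145 = -384 + - \frac{2}{-1 + 16} \cdot 145 = -384 + - \frac{2}{15} \cdot 145 = -384 + \left(-2\right) \frac{1}{15} \cdot 145 = -384 - \frac{58}{3} = - \frac{1210}{3}$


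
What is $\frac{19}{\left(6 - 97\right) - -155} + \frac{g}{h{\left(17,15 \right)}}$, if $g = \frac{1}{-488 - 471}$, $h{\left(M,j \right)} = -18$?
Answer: $\frac{164021}{552384} \approx 0.29693$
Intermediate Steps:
$g = - \frac{1}{959}$ ($g = \frac{1}{-959} = - \frac{1}{959} \approx -0.0010428$)
$\frac{19}{\left(6 - 97\right) - -155} + \frac{g}{h{\left(17,15 \right)}} = \frac{19}{\left(6 - 97\right) - -155} - \frac{1}{959 \left(-18\right)} = \frac{19}{-91 + 155} - - \frac{1}{17262} = \frac{19}{64} + \frac{1}{17262} = \frac{164021}{552384}$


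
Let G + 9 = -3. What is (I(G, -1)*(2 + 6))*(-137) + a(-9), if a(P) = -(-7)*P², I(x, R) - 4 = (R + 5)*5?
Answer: -25737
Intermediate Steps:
G = -12 (G = -9 - 3 = -12)
I(x, R) = 29 + 5*R (I(x, R) = 4 + (R + 5)*5 = 4 + (5 + R)*5 = 4 + (25 + 5*R) = 29 + 5*R)
a(P) = 7*P²
(I(G, -1)*(2 + 6))*(-137) + a(-9) = ((29 + 5*(-1))*(2 + 6))*(-137) + 7*(-9)² = ((29 - 5)*8)*(-137) + 7*81 = (24*8)*(-137) + 567 = 192*(-137) + 567 = -26304 + 567 = -25737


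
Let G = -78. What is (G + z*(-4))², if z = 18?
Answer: 22500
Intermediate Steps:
(G + z*(-4))² = (-78 + 18*(-4))² = (-78 - 72)² = (-150)² = 22500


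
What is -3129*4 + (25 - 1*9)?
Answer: -12500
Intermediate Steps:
-3129*4 + (25 - 1*9) = -149*84 + (25 - 9) = -12516 + 16 = -12500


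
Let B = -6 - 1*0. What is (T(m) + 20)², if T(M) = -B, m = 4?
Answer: 676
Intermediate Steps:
B = -6 (B = -6 + 0 = -6)
T(M) = 6 (T(M) = -1*(-6) = 6)
(T(m) + 20)² = (6 + 20)² = 26² = 676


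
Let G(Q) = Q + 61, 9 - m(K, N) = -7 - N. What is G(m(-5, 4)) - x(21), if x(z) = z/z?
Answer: 80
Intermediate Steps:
m(K, N) = 16 + N (m(K, N) = 9 - (-7 - N) = 9 + (7 + N) = 16 + N)
G(Q) = 61 + Q
x(z) = 1
G(m(-5, 4)) - x(21) = (61 + (16 + 4)) - 1*1 = (61 + 20) - 1 = 81 - 1 = 80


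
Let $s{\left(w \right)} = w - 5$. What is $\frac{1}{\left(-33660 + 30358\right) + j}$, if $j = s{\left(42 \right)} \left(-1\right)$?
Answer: $- \frac{1}{3339} \approx -0.00029949$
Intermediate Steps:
$s{\left(w \right)} = -5 + w$ ($s{\left(w \right)} = w - 5 = -5 + w$)
$j = -37$ ($j = \left(-5 + 42\right) \left(-1\right) = 37 \left(-1\right) = -37$)
$\frac{1}{\left(-33660 + 30358\right) + j} = \frac{1}{\left(-33660 + 30358\right) - 37} = \frac{1}{-3302 - 37} = \frac{1}{-3339} = - \frac{1}{3339}$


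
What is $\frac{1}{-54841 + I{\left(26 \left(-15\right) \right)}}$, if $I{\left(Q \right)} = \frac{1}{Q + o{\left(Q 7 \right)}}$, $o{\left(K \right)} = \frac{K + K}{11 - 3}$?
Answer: $- \frac{2145}{117633947} \approx -1.8235 \cdot 10^{-5}$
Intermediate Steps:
$o{\left(K \right)} = \frac{K}{4}$ ($o{\left(K \right)} = \frac{2 K}{8} = 2 K \frac{1}{8} = \frac{K}{4}$)
$I{\left(Q \right)} = \frac{4}{11 Q}$ ($I{\left(Q \right)} = \frac{1}{Q + \frac{Q 7}{4}} = \frac{1}{Q + \frac{7 Q}{4}} = \frac{1}{\frac{11}{4} Q} = \frac{4}{11 Q}$)
$\frac{1}{-54841 + I{\left(26 \left(-15\right) \right)}} = \frac{1}{-54841 + \frac{4}{11 \cdot 26 \left(-15\right)}} = \frac{1}{-54841 + \frac{4}{11 \left(-390\right)}} = \frac{1}{-54841 + \frac{4}{11} \left(- \frac{1}{390}\right)} = \frac{1}{-54841 - \frac{2}{2145}} = \frac{1}{- \frac{117633947}{2145}} = - \frac{2145}{117633947}$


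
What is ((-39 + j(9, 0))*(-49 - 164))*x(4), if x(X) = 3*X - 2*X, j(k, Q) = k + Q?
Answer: 25560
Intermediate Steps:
j(k, Q) = Q + k
x(X) = X
((-39 + j(9, 0))*(-49 - 164))*x(4) = ((-39 + (0 + 9))*(-49 - 164))*4 = ((-39 + 9)*(-213))*4 = -30*(-213)*4 = 6390*4 = 25560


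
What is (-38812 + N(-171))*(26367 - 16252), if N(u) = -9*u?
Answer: -377016395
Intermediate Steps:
(-38812 + N(-171))*(26367 - 16252) = (-38812 - 9*(-171))*(26367 - 16252) = (-38812 + 1539)*10115 = -37273*10115 = -377016395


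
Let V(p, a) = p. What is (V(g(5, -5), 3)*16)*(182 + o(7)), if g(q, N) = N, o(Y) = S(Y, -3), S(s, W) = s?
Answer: -15120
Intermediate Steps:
o(Y) = Y
(V(g(5, -5), 3)*16)*(182 + o(7)) = (-5*16)*(182 + 7) = -80*189 = -15120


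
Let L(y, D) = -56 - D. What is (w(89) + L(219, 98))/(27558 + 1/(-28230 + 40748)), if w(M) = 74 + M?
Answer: 112662/344971045 ≈ 0.00032658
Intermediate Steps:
(w(89) + L(219, 98))/(27558 + 1/(-28230 + 40748)) = ((74 + 89) + (-56 - 1*98))/(27558 + 1/(-28230 + 40748)) = (163 + (-56 - 98))/(27558 + 1/12518) = (163 - 154)/(27558 + 1/12518) = 9/(344971045/12518) = 9*(12518/344971045) = 112662/344971045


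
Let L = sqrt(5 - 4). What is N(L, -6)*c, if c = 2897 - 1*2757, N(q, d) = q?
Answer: 140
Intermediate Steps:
L = 1 (L = sqrt(1) = 1)
c = 140 (c = 2897 - 2757 = 140)
N(L, -6)*c = 1*140 = 140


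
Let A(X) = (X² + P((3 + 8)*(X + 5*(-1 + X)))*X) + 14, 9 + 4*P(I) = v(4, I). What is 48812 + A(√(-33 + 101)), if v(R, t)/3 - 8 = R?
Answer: 48894 + 27*√17/2 ≈ 48950.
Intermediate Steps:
v(R, t) = 24 + 3*R
P(I) = 27/4 (P(I) = -9/4 + (24 + 3*4)/4 = -9/4 + (24 + 12)/4 = -9/4 + (¼)*36 = -9/4 + 9 = 27/4)
A(X) = 14 + X² + 27*X/4 (A(X) = (X² + 27*X/4) + 14 = 14 + X² + 27*X/4)
48812 + A(√(-33 + 101)) = 48812 + (14 + (√(-33 + 101))² + 27*√(-33 + 101)/4) = 48812 + (14 + (√68)² + 27*√68/4) = 48812 + (14 + (2*√17)² + 27*(2*√17)/4) = 48812 + (14 + 68 + 27*√17/2) = 48812 + (82 + 27*√17/2) = 48894 + 27*√17/2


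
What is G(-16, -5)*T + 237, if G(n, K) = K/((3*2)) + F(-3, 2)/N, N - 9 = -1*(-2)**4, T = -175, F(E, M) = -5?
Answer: 1547/6 ≈ 257.83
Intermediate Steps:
N = -7 (N = 9 - 1*(-2)**4 = 9 - 1*16 = 9 - 16 = -7)
G(n, K) = 5/7 + K/6 (G(n, K) = K/((3*2)) - 5/(-7) = K/6 - 5*(-1/7) = K*(1/6) + 5/7 = K/6 + 5/7 = 5/7 + K/6)
G(-16, -5)*T + 237 = (5/7 + (1/6)*(-5))*(-175) + 237 = (5/7 - 5/6)*(-175) + 237 = -5/42*(-175) + 237 = 125/6 + 237 = 1547/6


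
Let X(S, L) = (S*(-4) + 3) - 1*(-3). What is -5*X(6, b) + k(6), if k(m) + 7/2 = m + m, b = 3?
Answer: 197/2 ≈ 98.500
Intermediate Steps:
X(S, L) = 6 - 4*S (X(S, L) = (-4*S + 3) + 3 = (3 - 4*S) + 3 = 6 - 4*S)
k(m) = -7/2 + 2*m (k(m) = -7/2 + (m + m) = -7/2 + 2*m)
-5*X(6, b) + k(6) = -5*(6 - 4*6) + (-7/2 + 2*6) = -5*(6 - 24) + (-7/2 + 12) = -5*(-18) + 17/2 = 90 + 17/2 = 197/2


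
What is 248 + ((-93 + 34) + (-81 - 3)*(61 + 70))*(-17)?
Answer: 188319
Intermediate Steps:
248 + ((-93 + 34) + (-81 - 3)*(61 + 70))*(-17) = 248 + (-59 - 84*131)*(-17) = 248 + (-59 - 11004)*(-17) = 248 - 11063*(-17) = 248 + 188071 = 188319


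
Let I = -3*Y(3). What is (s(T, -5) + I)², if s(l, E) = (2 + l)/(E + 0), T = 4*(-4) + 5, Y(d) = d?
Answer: 1296/25 ≈ 51.840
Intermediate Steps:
I = -9 (I = -3*3 = -9)
T = -11 (T = -16 + 5 = -11)
s(l, E) = (2 + l)/E
(s(T, -5) + I)² = ((2 - 11)/(-5) - 9)² = (-⅕*(-9) - 9)² = (9/5 - 9)² = (-36/5)² = 1296/25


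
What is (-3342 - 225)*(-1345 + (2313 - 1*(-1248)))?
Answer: -7904472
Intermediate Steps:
(-3342 - 225)*(-1345 + (2313 - 1*(-1248))) = -3567*(-1345 + (2313 + 1248)) = -3567*(-1345 + 3561) = -3567*2216 = -7904472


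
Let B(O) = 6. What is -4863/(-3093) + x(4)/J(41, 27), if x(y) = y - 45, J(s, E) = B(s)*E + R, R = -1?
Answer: 218710/165991 ≈ 1.3176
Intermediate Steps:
J(s, E) = -1 + 6*E (J(s, E) = 6*E - 1 = -1 + 6*E)
x(y) = -45 + y
-4863/(-3093) + x(4)/J(41, 27) = -4863/(-3093) + (-45 + 4)/(-1 + 6*27) = -4863*(-1/3093) - 41/(-1 + 162) = 1621/1031 - 41/161 = 218710/165991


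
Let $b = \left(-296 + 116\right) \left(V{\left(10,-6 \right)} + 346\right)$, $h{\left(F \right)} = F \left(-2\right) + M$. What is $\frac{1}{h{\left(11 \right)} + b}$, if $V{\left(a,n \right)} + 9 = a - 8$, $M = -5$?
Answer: $- \frac{1}{61047} \approx -1.6381 \cdot 10^{-5}$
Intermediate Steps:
$V{\left(a,n \right)} = -17 + a$ ($V{\left(a,n \right)} = -9 + \left(a - 8\right) = -9 + \left(-8 + a\right) = -17 + a$)
$h{\left(F \right)} = -5 - 2 F$ ($h{\left(F \right)} = F \left(-2\right) - 5 = - 2 F - 5 = -5 - 2 F$)
$b = -61020$ ($b = \left(-296 + 116\right) \left(\left(-17 + 10\right) + 346\right) = - 180 \left(-7 + 346\right) = \left(-180\right) 339 = -61020$)
$\frac{1}{h{\left(11 \right)} + b} = \frac{1}{\left(-5 - 22\right) - 61020} = \frac{1}{-27 - 61020} = \frac{1}{-61047} = - \frac{1}{61047}$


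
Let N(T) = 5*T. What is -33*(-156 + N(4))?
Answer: 4488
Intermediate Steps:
-33*(-156 + N(4)) = -33*(-156 + 5*4) = -33*(-156 + 20) = -33*(-136) = 4488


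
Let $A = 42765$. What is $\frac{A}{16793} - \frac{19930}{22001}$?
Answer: $\frac{86598325}{52780399} \approx 1.6407$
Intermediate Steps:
$\frac{A}{16793} - \frac{19930}{22001} = \frac{42765}{16793} - \frac{19930}{22001} = \frac{86598325}{52780399}$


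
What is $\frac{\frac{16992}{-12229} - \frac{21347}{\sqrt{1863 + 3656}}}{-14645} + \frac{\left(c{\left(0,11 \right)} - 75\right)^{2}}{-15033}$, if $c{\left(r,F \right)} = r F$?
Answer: $- \frac{335715549963}{897438555755} + \frac{21347 \sqrt{5519}}{80825755} \approx -0.35446$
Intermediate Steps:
$c{\left(r,F \right)} = F r$
$\frac{\frac{16992}{-12229} - \frac{21347}{\sqrt{1863 + 3656}}}{-14645} + \frac{\left(c{\left(0,11 \right)} - 75\right)^{2}}{-15033} = \frac{\frac{16992}{-12229} - \frac{21347}{\sqrt{1863 + 3656}}}{-14645} + \frac{\left(11 \cdot 0 - 75\right)^{2}}{-15033} = \left(16992 \left(- \frac{1}{12229}\right) - \frac{21347}{\sqrt{5519}}\right) \left(- \frac{1}{14645}\right) + \left(0 - 75\right)^{2} \left(- \frac{1}{15033}\right) = \left(- \frac{16992}{12229} - 21347 \frac{\sqrt{5519}}{5519}\right) \left(- \frac{1}{14645}\right) + \left(-75\right)^{2} \left(- \frac{1}{15033}\right) = \left(- \frac{16992}{12229} - \frac{21347 \sqrt{5519}}{5519}\right) \left(- \frac{1}{14645}\right) + 5625 \left(- \frac{1}{15033}\right) = \left(\frac{16992}{179093705} + \frac{21347 \sqrt{5519}}{80825755}\right) - \frac{1875}{5011} = - \frac{335715549963}{897438555755} + \frac{21347 \sqrt{5519}}{80825755}$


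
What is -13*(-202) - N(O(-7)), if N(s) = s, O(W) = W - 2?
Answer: 2635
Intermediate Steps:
O(W) = -2 + W
-13*(-202) - N(O(-7)) = -13*(-202) - (-2 - 7) = 2626 - 1*(-9) = 2626 + 9 = 2635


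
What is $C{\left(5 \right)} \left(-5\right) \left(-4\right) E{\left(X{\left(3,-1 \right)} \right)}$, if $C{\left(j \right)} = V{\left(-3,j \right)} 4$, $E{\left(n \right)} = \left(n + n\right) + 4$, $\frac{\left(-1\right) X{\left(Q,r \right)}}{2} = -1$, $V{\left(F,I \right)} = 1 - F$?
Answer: $2560$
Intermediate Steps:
$X{\left(Q,r \right)} = 2$ ($X{\left(Q,r \right)} = \left(-2\right) \left(-1\right) = 2$)
$E{\left(n \right)} = 4 + 2 n$ ($E{\left(n \right)} = 2 n + 4 = 4 + 2 n$)
$C{\left(j \right)} = 16$ ($C{\left(j \right)} = \left(1 - -3\right) 4 = \left(1 + 3\right) 4 = 4 \cdot 4 = 16$)
$C{\left(5 \right)} \left(-5\right) \left(-4\right) E{\left(X{\left(3,-1 \right)} \right)} = 16 \left(-5\right) \left(-4\right) \left(4 + 2 \cdot 2\right) = 16 \cdot 20 \left(4 + 4\right) = 16 \cdot 20 \cdot 8 = 16 \cdot 160 = 2560$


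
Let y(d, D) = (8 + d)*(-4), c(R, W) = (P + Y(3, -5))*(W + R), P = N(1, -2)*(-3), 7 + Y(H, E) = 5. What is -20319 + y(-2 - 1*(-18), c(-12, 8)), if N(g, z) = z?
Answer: -20415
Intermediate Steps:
Y(H, E) = -2 (Y(H, E) = -7 + 5 = -2)
P = 6 (P = -2*(-3) = 6)
c(R, W) = 4*R + 4*W (c(R, W) = (6 - 2)*(W + R) = 4*(R + W) = 4*R + 4*W)
y(d, D) = -32 - 4*d
-20319 + y(-2 - 1*(-18), c(-12, 8)) = -20319 + (-32 - 4*(-2 - 1*(-18))) = -20319 + (-32 - 4*(-2 + 18)) = -20319 + (-32 - 4*16) = -20319 + (-32 - 64) = -20319 - 96 = -20415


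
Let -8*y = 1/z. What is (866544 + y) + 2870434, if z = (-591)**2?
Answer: 10442043302543/2794248 ≈ 3.7370e+6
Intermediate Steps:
z = 349281
y = -1/2794248 (y = -1/8/349281 = -1/8*1/349281 = -1/2794248 ≈ -3.5788e-7)
(866544 + y) + 2870434 = (866544 - 1/2794248) + 2870434 = 2421338838911/2794248 + 2870434 = 10442043302543/2794248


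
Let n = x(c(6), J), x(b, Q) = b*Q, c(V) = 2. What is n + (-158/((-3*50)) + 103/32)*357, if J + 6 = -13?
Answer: 1189707/800 ≈ 1487.1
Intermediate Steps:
J = -19 (J = -6 - 13 = -19)
x(b, Q) = Q*b
n = -38 (n = -19*2 = -38)
n + (-158/((-3*50)) + 103/32)*357 = -38 + (-158/((-3*50)) + 103/32)*357 = -38 + (-158/(-150) + 103*(1/32))*357 = -38 + (-158*(-1/150) + 103/32)*357 = -38 + (79/75 + 103/32)*357 = -38 + (10253/2400)*357 = -38 + 1220107/800 = 1189707/800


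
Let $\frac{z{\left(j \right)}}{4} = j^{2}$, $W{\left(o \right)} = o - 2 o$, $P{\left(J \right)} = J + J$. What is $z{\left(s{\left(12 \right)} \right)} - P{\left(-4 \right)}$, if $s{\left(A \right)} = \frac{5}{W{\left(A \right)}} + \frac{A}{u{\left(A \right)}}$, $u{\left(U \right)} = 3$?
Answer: $\frac{2137}{36} \approx 59.361$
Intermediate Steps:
$P{\left(J \right)} = 2 J$
$W{\left(o \right)} = - o$
$s{\left(A \right)} = - \frac{5}{A} + \frac{A}{3}$ ($s{\left(A \right)} = \frac{5}{\left(-1\right) A} + \frac{A}{3} = 5 \left(- \frac{1}{A}\right) + A \frac{1}{3} = - \frac{5}{A} + \frac{A}{3}$)
$z{\left(j \right)} = 4 j^{2}$
$z{\left(s{\left(12 \right)} \right)} - P{\left(-4 \right)} = 4 \left(- \frac{5}{12} + \frac{1}{3} \cdot 12\right)^{2} - 2 \left(-4\right) = 4 \left(\left(-5\right) \frac{1}{12} + 4\right)^{2} - -8 = 4 \left(- \frac{5}{12} + 4\right)^{2} + 8 = 4 \left(\frac{43}{12}\right)^{2} + 8 = 4 \cdot \frac{1849}{144} + 8 = \frac{1849}{36} + 8 = \frac{2137}{36}$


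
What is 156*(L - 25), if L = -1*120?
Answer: -22620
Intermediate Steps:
L = -120
156*(L - 25) = 156*(-120 - 25) = 156*(-145) = -22620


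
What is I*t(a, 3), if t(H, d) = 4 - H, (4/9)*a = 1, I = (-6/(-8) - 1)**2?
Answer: 7/64 ≈ 0.10938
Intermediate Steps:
I = 1/16 (I = (-6*(-1/8) - 1)**2 = (3/4 - 1)**2 = (-1/4)**2 = 1/16 ≈ 0.062500)
a = 9/4 (a = (9/4)*1 = 9/4 ≈ 2.2500)
I*t(a, 3) = (4 - 1*9/4)/16 = (4 - 9/4)/16 = (1/16)*(7/4) = 7/64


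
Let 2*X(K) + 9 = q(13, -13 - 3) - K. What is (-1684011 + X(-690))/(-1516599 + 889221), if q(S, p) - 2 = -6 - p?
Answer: 1122443/418252 ≈ 2.6837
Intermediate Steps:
q(S, p) = -4 - p (q(S, p) = 2 + (-6 - p) = -4 - p)
X(K) = 3/2 - K/2 (X(K) = -9/2 + ((-4 - (-13 - 3)) - K)/2 = -9/2 + ((-4 - 1*(-16)) - K)/2 = -9/2 + ((-4 + 16) - K)/2 = -9/2 + (12 - K)/2 = -9/2 + (6 - K/2) = 3/2 - K/2)
(-1684011 + X(-690))/(-1516599 + 889221) = (-1684011 + (3/2 - ½*(-690)))/(-1516599 + 889221) = (-1684011 + (3/2 + 345))/(-627378) = (-1684011 + 693/2)*(-1/627378) = -3367329/2*(-1/627378) = 1122443/418252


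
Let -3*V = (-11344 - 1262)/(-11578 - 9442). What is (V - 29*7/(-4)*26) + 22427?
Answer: 124786807/5255 ≈ 23746.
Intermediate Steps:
V = -2101/10510 (V = -(-11344 - 1262)/(3*(-11578 - 9442)) = -(-4202)/(-21020) = -(-4202)*(-1)/21020 = -1/3*6303/10510 = -2101/10510 ≈ -0.19990)
(V - 29*7/(-4)*26) + 22427 = (-2101/10510 - 29*7/(-4)*26) + 22427 = (-2101/10510 - 29*7*(-1/4)*26) + 22427 = (-2101/10510 - (-203)/4*26) + 22427 = (-2101/10510 - 29*(-7/4)*26) + 22427 = (-2101/10510 + (203/4)*26) + 22427 = (-2101/10510 + 2639/2) + 22427 = 6932922/5255 + 22427 = 124786807/5255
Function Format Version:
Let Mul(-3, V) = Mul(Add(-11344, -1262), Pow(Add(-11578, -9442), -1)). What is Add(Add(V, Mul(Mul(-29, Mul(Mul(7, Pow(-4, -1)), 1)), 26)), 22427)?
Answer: Rational(124786807, 5255) ≈ 23746.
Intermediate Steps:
V = Rational(-2101, 10510) (V = Mul(Rational(-1, 3), Mul(Add(-11344, -1262), Pow(Add(-11578, -9442), -1))) = Mul(Rational(-1, 3), Mul(-12606, Pow(-21020, -1))) = Mul(Rational(-1, 3), Mul(-12606, Rational(-1, 21020))) = Mul(Rational(-1, 3), Rational(6303, 10510)) = Rational(-2101, 10510) ≈ -0.19990)
Add(Add(V, Mul(Mul(-29, Mul(Mul(7, Pow(-4, -1)), 1)), 26)), 22427) = Add(Add(Rational(-2101, 10510), Mul(Mul(-29, Mul(Mul(7, Pow(-4, -1)), 1)), 26)), 22427) = Add(Add(Rational(-2101, 10510), Mul(Mul(-29, Mul(Mul(7, Rational(-1, 4)), 1)), 26)), 22427) = Add(Add(Rational(-2101, 10510), Mul(Mul(-29, Mul(Rational(-7, 4), 1)), 26)), 22427) = Add(Add(Rational(-2101, 10510), Mul(Mul(-29, Rational(-7, 4)), 26)), 22427) = Add(Add(Rational(-2101, 10510), Mul(Rational(203, 4), 26)), 22427) = Add(Add(Rational(-2101, 10510), Rational(2639, 2)), 22427) = Add(Rational(6932922, 5255), 22427) = Rational(124786807, 5255)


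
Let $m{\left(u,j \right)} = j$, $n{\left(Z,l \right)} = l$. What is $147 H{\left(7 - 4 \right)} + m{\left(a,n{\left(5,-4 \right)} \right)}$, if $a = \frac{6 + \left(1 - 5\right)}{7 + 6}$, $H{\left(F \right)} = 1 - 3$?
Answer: $-298$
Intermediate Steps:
$H{\left(F \right)} = -2$ ($H{\left(F \right)} = 1 - 3 = -2$)
$a = \frac{2}{13}$ ($a = \frac{6 + \left(1 - 5\right)}{13} = \left(6 - 4\right) \frac{1}{13} = 2 \cdot \frac{1}{13} = \frac{2}{13} \approx 0.15385$)
$147 H{\left(7 - 4 \right)} + m{\left(a,n{\left(5,-4 \right)} \right)} = 147 \left(-2\right) - 4 = -294 - 4 = -298$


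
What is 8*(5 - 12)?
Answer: -56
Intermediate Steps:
8*(5 - 12) = 8*(-7) = -56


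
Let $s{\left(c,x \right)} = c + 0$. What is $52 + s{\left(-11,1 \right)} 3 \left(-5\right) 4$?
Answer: $712$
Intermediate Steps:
$s{\left(c,x \right)} = c$
$52 + s{\left(-11,1 \right)} 3 \left(-5\right) 4 = 52 - 11 \cdot 3 \left(-5\right) 4 = 52 - 11 \left(\left(-15\right) 4\right) = 52 - -660 = 52 + 660 = 712$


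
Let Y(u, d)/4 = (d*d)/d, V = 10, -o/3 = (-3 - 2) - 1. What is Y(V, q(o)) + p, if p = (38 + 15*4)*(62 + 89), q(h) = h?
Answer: 14870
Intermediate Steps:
o = 18 (o = -3*((-3 - 2) - 1) = -3*(-5 - 1) = -3*(-6) = 18)
Y(u, d) = 4*d (Y(u, d) = 4*((d*d)/d) = 4*(d²/d) = 4*d)
p = 14798 (p = (38 + 60)*151 = 98*151 = 14798)
Y(V, q(o)) + p = 4*18 + 14798 = 72 + 14798 = 14870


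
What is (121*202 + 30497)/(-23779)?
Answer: -54939/23779 ≈ -2.3104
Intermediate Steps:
(121*202 + 30497)/(-23779) = (24442 + 30497)*(-1/23779) = 54939*(-1/23779) = -54939/23779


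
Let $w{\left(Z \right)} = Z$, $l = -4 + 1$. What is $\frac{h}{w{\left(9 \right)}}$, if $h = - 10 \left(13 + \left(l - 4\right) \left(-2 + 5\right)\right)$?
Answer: $\frac{80}{9} \approx 8.8889$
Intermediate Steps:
$l = -3$
$h = 80$ ($h = - 10 \left(13 + \left(-3 - 4\right) \left(-2 + 5\right)\right) = - 10 \left(13 - 21\right) = \left(-10\right) \left(-8\right) = 80$)
$\frac{h}{w{\left(9 \right)}} = \frac{80}{9}$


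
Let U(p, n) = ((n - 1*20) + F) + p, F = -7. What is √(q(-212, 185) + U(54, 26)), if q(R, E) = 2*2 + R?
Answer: I*√155 ≈ 12.45*I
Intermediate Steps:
q(R, E) = 4 + R
U(p, n) = -27 + n + p (U(p, n) = ((n - 1*20) - 7) + p = ((n - 20) - 7) + p = ((-20 + n) - 7) + p = (-27 + n) + p = -27 + n + p)
√(q(-212, 185) + U(54, 26)) = √((4 - 212) + (-27 + 26 + 54)) = √(-208 + 53) = √(-155) = I*√155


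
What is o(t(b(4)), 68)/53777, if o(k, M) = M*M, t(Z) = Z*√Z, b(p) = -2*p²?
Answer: 4624/53777 ≈ 0.085985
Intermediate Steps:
t(Z) = Z^(3/2)
o(k, M) = M²
o(t(b(4)), 68)/53777 = 68²/53777 = 4624*(1/53777) = 4624/53777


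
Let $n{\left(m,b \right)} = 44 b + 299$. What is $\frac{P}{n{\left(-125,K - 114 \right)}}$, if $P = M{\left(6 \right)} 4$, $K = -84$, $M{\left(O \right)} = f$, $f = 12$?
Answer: $- \frac{48}{8413} \approx -0.0057055$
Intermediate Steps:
$M{\left(O \right)} = 12$
$n{\left(m,b \right)} = 299 + 44 b$
$P = 48$ ($P = 12 \cdot 4 = 48$)
$\frac{P}{n{\left(-125,K - 114 \right)}} = \frac{48}{299 + 44 \left(-84 - 114\right)} = \frac{48}{299 + 44 \left(-198\right)} = \frac{48}{299 - 8712} = \frac{48}{-8413} = 48 \left(- \frac{1}{8413}\right) = - \frac{48}{8413}$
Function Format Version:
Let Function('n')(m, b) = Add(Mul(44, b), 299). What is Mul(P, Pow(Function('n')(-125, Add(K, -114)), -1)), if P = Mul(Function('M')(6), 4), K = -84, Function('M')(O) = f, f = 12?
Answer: Rational(-48, 8413) ≈ -0.0057055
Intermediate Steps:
Function('M')(O) = 12
Function('n')(m, b) = Add(299, Mul(44, b))
P = 48 (P = Mul(12, 4) = 48)
Mul(P, Pow(Function('n')(-125, Add(K, -114)), -1)) = Mul(48, Pow(Add(299, Mul(44, Add(-84, -114))), -1)) = Mul(48, Pow(Add(299, Mul(44, -198)), -1)) = Mul(48, Pow(Add(299, -8712), -1)) = Mul(48, Pow(-8413, -1)) = Mul(48, Rational(-1, 8413)) = Rational(-48, 8413)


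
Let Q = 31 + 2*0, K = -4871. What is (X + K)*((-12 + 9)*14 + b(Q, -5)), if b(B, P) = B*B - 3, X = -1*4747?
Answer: -8810088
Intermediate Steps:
Q = 31 (Q = 31 + 0 = 31)
X = -4747
b(B, P) = -3 + B² (b(B, P) = B² - 3 = -3 + B²)
(X + K)*((-12 + 9)*14 + b(Q, -5)) = (-4747 - 4871)*((-12 + 9)*14 + (-3 + 31²)) = -9618*(-3*14 + (-3 + 961)) = -9618*(-42 + 958) = -9618*916 = -8810088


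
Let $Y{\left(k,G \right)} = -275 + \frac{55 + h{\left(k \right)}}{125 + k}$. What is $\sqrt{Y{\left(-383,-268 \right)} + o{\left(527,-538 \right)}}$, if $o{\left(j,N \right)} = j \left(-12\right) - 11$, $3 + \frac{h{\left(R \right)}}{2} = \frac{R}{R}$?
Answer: $\frac{i \sqrt{48889022}}{86} \approx 81.303 i$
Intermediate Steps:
$h{\left(R \right)} = -4$ ($h{\left(R \right)} = -6 + 2 \frac{R}{R} = -6 + 2 \cdot 1 = -6 + 2 = -4$)
$Y{\left(k,G \right)} = -275 + \frac{51}{125 + k}$ ($Y{\left(k,G \right)} = -275 + \frac{55 - 4}{125 + k} = -275 + \frac{51}{125 + k}$)
$o{\left(j,N \right)} = -11 - 12 j$ ($o{\left(j,N \right)} = - 12 j - 11 = -11 - 12 j$)
$\sqrt{Y{\left(-383,-268 \right)} + o{\left(527,-538 \right)}} = \sqrt{\frac{-34324 - -105325}{125 - 383} - 6335} = \sqrt{\frac{-34324 + 105325}{-258} - 6335} = \sqrt{\left(- \frac{1}{258}\right) 71001 - 6335} = \sqrt{- \frac{23667}{86} - 6335} = \sqrt{- \frac{568477}{86}} = \frac{i \sqrt{48889022}}{86}$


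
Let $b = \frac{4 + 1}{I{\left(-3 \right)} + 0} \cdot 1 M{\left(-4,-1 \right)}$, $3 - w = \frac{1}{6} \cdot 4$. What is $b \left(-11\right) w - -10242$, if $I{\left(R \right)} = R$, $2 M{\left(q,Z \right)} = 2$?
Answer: $\frac{92563}{9} \approx 10285.0$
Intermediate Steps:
$M{\left(q,Z \right)} = 1$ ($M{\left(q,Z \right)} = \frac{1}{2} \cdot 2 = 1$)
$w = \frac{7}{3}$ ($w = 3 - \frac{1}{6} \cdot 4 = 3 - \frac{2}{3} = \frac{7}{3} \approx 2.3333$)
$b = - \frac{5}{3}$ ($b = \frac{4 + 1}{-3 + 0} \cdot 1 \cdot 1 = \frac{5}{-3} \cdot 1 \cdot 1 = 5 \left(- \frac{1}{3}\right) 1 \cdot 1 = \left(- \frac{5}{3}\right) 1 \cdot 1 = \left(- \frac{5}{3}\right) 1 = - \frac{5}{3} \approx -1.6667$)
$b \left(-11\right) w - -10242 = \left(- \frac{5}{3}\right) \left(-11\right) \frac{7}{3} - -10242 = \frac{55}{3} \cdot \frac{7}{3} + 10242 = \frac{385}{9} + 10242 = \frac{92563}{9}$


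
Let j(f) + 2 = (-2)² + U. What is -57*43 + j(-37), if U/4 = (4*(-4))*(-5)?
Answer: -2129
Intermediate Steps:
U = 320 (U = 4*((4*(-4))*(-5)) = 4*(-16*(-5)) = 4*80 = 320)
j(f) = 322 (j(f) = -2 + ((-2)² + 320) = -2 + (4 + 320) = -2 + 324 = 322)
-57*43 + j(-37) = -57*43 + 322 = -2451 + 322 = -2129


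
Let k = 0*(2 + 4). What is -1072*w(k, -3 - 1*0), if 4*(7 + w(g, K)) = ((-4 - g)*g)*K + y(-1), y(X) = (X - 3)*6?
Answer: 13936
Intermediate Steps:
k = 0 (k = 0*6 = 0)
y(X) = -18 + 6*X (y(X) = (-3 + X)*6 = -18 + 6*X)
w(g, K) = -13 + K*g*(-4 - g)/4 (w(g, K) = -7 + (((-4 - g)*g)*K + (-18 + 6*(-1)))/4 = -7 + ((g*(-4 - g))*K + (-18 - 6))/4 = -7 + (K*g*(-4 - g) - 24)/4 = -7 + (-24 + K*g*(-4 - g))/4 = -7 + (-6 + K*g*(-4 - g)/4) = -13 + K*g*(-4 - g)/4)
-1072*w(k, -3 - 1*0) = -1072*(-13 - 1*(-3 - 1*0)*0 - ¼*(-3 - 1*0)*0²) = -1072*(-13 - 1*(-3 + 0)*0 - ¼*(-3 + 0)*0) = -1072*(-13 - 1*(-3)*0 - ¼*(-3)*0) = -1072*(-13 + 0 + 0) = -1072*(-13) = 13936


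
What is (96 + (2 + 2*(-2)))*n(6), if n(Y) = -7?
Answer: -658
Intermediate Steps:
(96 + (2 + 2*(-2)))*n(6) = (96 + (2 + 2*(-2)))*(-7) = (96 + (2 - 4))*(-7) = (96 - 2)*(-7) = 94*(-7) = -658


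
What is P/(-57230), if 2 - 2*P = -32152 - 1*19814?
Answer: -12992/28615 ≈ -0.45403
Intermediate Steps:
P = 25984 (P = 1 - (-32152 - 1*19814)/2 = 1 - (-32152 - 19814)/2 = 1 - 1/2*(-51966) = 1 + 25983 = 25984)
P/(-57230) = 25984/(-57230) = 25984*(-1/57230) = -12992/28615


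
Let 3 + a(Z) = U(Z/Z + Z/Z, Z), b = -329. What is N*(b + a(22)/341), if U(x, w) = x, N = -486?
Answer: 54524340/341 ≈ 1.5990e+5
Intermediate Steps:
a(Z) = -1 (a(Z) = -3 + (Z/Z + Z/Z) = -3 + (1 + 1) = -3 + 2 = -1)
N*(b + a(22)/341) = -486*(-329 - 1/341) = -486*(-112190/341) = 54524340/341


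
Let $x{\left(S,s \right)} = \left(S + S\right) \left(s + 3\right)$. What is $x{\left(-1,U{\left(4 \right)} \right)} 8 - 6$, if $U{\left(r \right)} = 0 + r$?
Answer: $-118$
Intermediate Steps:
$U{\left(r \right)} = r$
$x{\left(S,s \right)} = 2 S \left(3 + s\right)$
$x{\left(-1,U{\left(4 \right)} \right)} 8 - 6 = 2 \left(-1\right) \left(3 + 4\right) 8 - 6 = 2 \left(-1\right) 7 \cdot 8 - 6 = \left(-14\right) 8 - 6 = -112 - 6 = -118$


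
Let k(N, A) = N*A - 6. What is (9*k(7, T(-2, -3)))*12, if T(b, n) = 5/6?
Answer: -18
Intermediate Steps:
T(b, n) = ⅚ (T(b, n) = 5*(⅙) = ⅚)
k(N, A) = -6 + A*N (k(N, A) = A*N - 6 = -6 + A*N)
(9*k(7, T(-2, -3)))*12 = (9*(-6 + (⅚)*7))*12 = (9*(-6 + 35/6))*12 = (9*(-⅙))*12 = -3/2*12 = -18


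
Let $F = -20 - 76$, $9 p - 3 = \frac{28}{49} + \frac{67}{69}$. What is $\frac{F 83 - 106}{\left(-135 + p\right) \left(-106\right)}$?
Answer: $- \frac{17548839}{30986503} \approx -0.56634$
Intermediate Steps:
$p = \frac{2194}{4347}$ ($p = \frac{1}{3} + \frac{\frac{28}{49} + \frac{67}{69}}{9} = \frac{1}{3} + \frac{28 \cdot \frac{1}{49} + 67 \cdot \frac{1}{69}}{9} = \frac{1}{3} + \frac{\frac{4}{7} + \frac{67}{69}}{9} = \frac{1}{3} + \frac{1}{9} \cdot \frac{745}{483} = \frac{1}{3} + \frac{745}{4347} = \frac{2194}{4347} \approx 0.50472$)
$F = -96$ ($F = -20 - 76 = -96$)
$\frac{F 83 - 106}{\left(-135 + p\right) \left(-106\right)} = \frac{\left(-96\right) 83 - 106}{\left(-135 + \frac{2194}{4347}\right) \left(-106\right)} = \frac{-7968 - 106}{\left(- \frac{584651}{4347}\right) \left(-106\right)} = - \frac{8074}{\frac{61973006}{4347}} = \left(-8074\right) \frac{4347}{61973006} = - \frac{17548839}{30986503}$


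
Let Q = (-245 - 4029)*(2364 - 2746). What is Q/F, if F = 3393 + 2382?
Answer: 1632668/5775 ≈ 282.71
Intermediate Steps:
F = 5775
Q = 1632668 (Q = -4274*(-382) = 1632668)
Q/F = 1632668/5775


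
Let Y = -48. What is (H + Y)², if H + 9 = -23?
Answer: 6400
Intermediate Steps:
H = -32 (H = -9 - 23 = -32)
(H + Y)² = (-32 - 48)² = (-80)² = 6400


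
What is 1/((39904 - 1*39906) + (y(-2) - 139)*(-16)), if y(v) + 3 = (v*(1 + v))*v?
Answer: 1/2334 ≈ 0.00042845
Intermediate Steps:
y(v) = -3 + v²*(1 + v) (y(v) = -3 + (v*(1 + v))*v = -3 + v²*(1 + v))
1/((39904 - 1*39906) + (y(-2) - 139)*(-16)) = 1/((39904 - 1*39906) + ((-3 + (-2)² + (-2)³) - 139)*(-16)) = 1/((39904 - 39906) + ((-3 + 4 - 8) - 139)*(-16)) = 1/(-2 + (-7 - 139)*(-16)) = 1/(-2 - 146*(-16)) = 1/(-2 + 2336) = 1/2334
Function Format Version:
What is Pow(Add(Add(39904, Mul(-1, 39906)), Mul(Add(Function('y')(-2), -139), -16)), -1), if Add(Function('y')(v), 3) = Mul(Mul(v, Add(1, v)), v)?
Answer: Rational(1, 2334) ≈ 0.00042845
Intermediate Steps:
Function('y')(v) = Add(-3, Mul(Pow(v, 2), Add(1, v))) (Function('y')(v) = Add(-3, Mul(Mul(v, Add(1, v)), v)) = Add(-3, Mul(Pow(v, 2), Add(1, v))))
Pow(Add(Add(39904, Mul(-1, 39906)), Mul(Add(Function('y')(-2), -139), -16)), -1) = Pow(Add(Add(39904, Mul(-1, 39906)), Mul(Add(Add(-3, Pow(-2, 2), Pow(-2, 3)), -139), -16)), -1) = Pow(Add(Add(39904, -39906), Mul(Add(Add(-3, 4, -8), -139), -16)), -1) = Pow(Add(-2, Mul(Add(-7, -139), -16)), -1) = Pow(Add(-2, Mul(-146, -16)), -1) = Pow(Add(-2, 2336), -1) = Pow(2334, -1) = Rational(1, 2334)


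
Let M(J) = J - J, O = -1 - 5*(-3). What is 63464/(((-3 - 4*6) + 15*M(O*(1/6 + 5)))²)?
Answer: 63464/729 ≈ 87.056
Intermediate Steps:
O = 14 (O = -1 + 15 = 14)
M(J) = 0
63464/(((-3 - 4*6) + 15*M(O*(1/6 + 5)))²) = 63464/(((-3 - 4*6) + 15*0)²) = 63464/(((-3 - 24) + 0)²) = 63464/((-27 + 0)²) = 63464/((-27)²) = 63464/729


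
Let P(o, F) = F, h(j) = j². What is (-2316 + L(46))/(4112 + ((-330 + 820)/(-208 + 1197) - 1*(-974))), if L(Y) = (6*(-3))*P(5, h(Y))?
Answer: -3329963/419212 ≈ -7.9434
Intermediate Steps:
L(Y) = -18*Y² (L(Y) = (6*(-3))*Y² = -18*Y²)
(-2316 + L(46))/(4112 + ((-330 + 820)/(-208 + 1197) - 1*(-974))) = (-2316 - 18*46²)/(4112 + ((-330 + 820)/(-208 + 1197) - 1*(-974))) = (-2316 - 18*2116)/(4112 + (490/989 + 974)) = (-2316 - 38088)/(4112 + (490*(1/989) + 974)) = -40404/(4112 + (490/989 + 974)) = -40404/(4112 + 963776/989) = -40404/5030544/989 = -40404*989/5030544 = -3329963/419212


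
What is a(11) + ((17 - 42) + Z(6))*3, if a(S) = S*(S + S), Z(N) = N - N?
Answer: 167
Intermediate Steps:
Z(N) = 0
a(S) = 2*S**2 (a(S) = S*(2*S) = 2*S**2)
a(11) + ((17 - 42) + Z(6))*3 = 2*11**2 + ((17 - 42) + 0)*3 = 2*121 + (-25 + 0)*3 = 242 - 25*3 = 242 - 75 = 167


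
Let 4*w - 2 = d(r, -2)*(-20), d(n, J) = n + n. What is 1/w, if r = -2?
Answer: 2/41 ≈ 0.048781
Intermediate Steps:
d(n, J) = 2*n
w = 41/2 (w = 1/2 + ((2*(-2))*(-20))/4 = 1/2 + (-4*(-20))/4 = 1/2 + (1/4)*80 = 1/2 + 20 = 41/2 ≈ 20.500)
1/w = 1/(41/2) = 2/41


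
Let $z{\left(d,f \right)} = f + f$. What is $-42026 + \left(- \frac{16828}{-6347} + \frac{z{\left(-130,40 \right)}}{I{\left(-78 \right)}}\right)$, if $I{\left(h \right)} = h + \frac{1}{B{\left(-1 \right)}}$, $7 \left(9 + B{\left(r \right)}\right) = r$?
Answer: $- \frac{1333376744446}{31728653} \approx -42024.0$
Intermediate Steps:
$B{\left(r \right)} = -9 + \frac{r}{7}$
$z{\left(d,f \right)} = 2 f$
$I{\left(h \right)} = - \frac{7}{64} + h$ ($I{\left(h \right)} = h + \frac{1}{-9 + \frac{1}{7} \left(-1\right)} = h + \frac{1}{-9 - \frac{1}{7}} = h + \frac{1}{- \frac{64}{7}} = h - \frac{7}{64} = - \frac{7}{64} + h$)
$-42026 + \left(- \frac{16828}{-6347} + \frac{z{\left(-130,40 \right)}}{I{\left(-78 \right)}}\right) = -42026 + \left(- \frac{16828}{-6347} + \frac{2 \cdot 40}{- \frac{7}{64} - 78}\right) = -42026 + \left(\left(-16828\right) \left(- \frac{1}{6347}\right) + \frac{80}{- \frac{4999}{64}}\right) = -42026 + \left(\frac{16828}{6347} + 80 \left(- \frac{64}{4999}\right)\right) = -42026 + \left(\frac{16828}{6347} - \frac{5120}{4999}\right) = -42026 + \frac{51626532}{31728653} = - \frac{1333376744446}{31728653}$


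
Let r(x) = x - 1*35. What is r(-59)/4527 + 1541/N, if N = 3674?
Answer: 6630751/16632198 ≈ 0.39867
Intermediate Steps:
r(x) = -35 + x (r(x) = x - 35 = -35 + x)
r(-59)/4527 + 1541/N = (-35 - 59)/4527 + 1541/3674 = -94*1/4527 + 1541*(1/3674) = -94/4527 + 1541/3674 = 6630751/16632198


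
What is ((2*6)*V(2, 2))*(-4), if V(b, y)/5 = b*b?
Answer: -960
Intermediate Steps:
V(b, y) = 5*b² (V(b, y) = 5*(b*b) = 5*b²)
((2*6)*V(2, 2))*(-4) = ((2*6)*(5*2²))*(-4) = (12*(5*4))*(-4) = (12*20)*(-4) = 240*(-4) = -960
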